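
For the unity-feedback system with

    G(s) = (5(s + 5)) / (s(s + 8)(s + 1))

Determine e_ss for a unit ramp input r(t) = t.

G(s) has one pole at the origin.
This is a Type 1 system. Kv = lim_{s→0} s·G(s) = 25/8.
e_ss = 1/Kv = 1/(25/8) = 8/25 ≈ 0.3200.

e_ss = 0.3200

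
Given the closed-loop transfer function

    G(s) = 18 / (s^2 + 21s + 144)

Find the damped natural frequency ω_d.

ω_d ≈ 5.809 rad/s

Comparing s^2 + 21s + 144 to s^2 + 2ζωₙs + ωₙ²: ωₙ = 12 rad/s and ζ = 21/(2·12) = 0.875.
ζωₙ = 21/2 = 10.5, so ω_d = ωₙ√(1−ζ²) = √(ωₙ² − (ζωₙ)²) = √(144 − 10.5²) = √33.75 ≈ 5.809 rad/s.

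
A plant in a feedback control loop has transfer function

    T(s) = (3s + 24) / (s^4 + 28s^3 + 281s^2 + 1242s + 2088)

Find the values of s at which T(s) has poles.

s = -12, -6, -5 ± 2j

The poles are the roots of the denominator s^4 + 28s^3 + 281s^2 + 1242s + 2088 = 0.
Trying s = -12: the polynomial evaluates to 0, so (s + 12) is a factor.
Dividing out leaves s^3 + 16s^2 + 89s + 174 = 0.
This factors further as (s + 6)(s^2 + 10s + 29) = 0.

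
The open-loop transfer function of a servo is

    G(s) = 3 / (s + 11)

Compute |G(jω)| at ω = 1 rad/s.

|G(j1)| ≈ 0.2716

Substitute s = j1: numerator = 3, denominator = 11 + j1.
|G(j1)| = |3| / |11 + j1| = 3 / 11.045 ≈ 0.2716.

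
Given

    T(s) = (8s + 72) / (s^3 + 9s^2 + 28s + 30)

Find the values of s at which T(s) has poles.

s = -3 ± j, -3

The poles are the roots of the denominator s^3 + 9s^2 + 28s + 30 = 0.
Trying s = -3: the polynomial evaluates to 0, so (s + 3) is a factor.
Dividing out leaves s^2 + 6s + 10 = 0.
The quadratic formula then gives s = -3 ± 1j.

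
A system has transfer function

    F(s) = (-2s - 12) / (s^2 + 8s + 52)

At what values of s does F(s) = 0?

s = -6

Set the numerator to zero: -2s - 12 = 0, i.e. -2·(s + 6) = 0.
So s = -6.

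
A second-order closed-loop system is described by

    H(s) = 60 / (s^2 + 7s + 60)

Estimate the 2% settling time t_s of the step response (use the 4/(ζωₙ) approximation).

Comparing s^2 + 7s + 60 to s^2 + 2ζωₙs + ωₙ²: ωₙ = √60 ≈ 7.746 rad/s and ζ = 7/(2·√60) ≈ 0.4518.
ζωₙ = 7/2 = 3.5, so t_s ≈ 4/(ζωₙ) = 4/3.5 ≈ 1.143 s.

t_s ≈ 1.143 s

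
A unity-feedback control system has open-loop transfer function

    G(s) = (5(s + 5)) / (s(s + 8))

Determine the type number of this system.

The denominator has 1 factor of s at the origin (free integrator), so this is a Type 1 system.

Type 1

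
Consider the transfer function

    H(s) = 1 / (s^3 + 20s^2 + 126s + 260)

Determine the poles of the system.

The poles are the roots of the denominator s^3 + 20s^2 + 126s + 260 = 0.
Trying s = -10: the polynomial evaluates to 0, so (s + 10) is a factor.
Dividing out leaves s^2 + 10s + 26 = 0.
The quadratic formula then gives s = -5 ± 1j.

s = -5 + j, -5 - j, -10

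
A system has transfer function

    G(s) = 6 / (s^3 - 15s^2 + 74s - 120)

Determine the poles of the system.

s = 5, 6, 4

The poles are the roots of the denominator s^3 - 15s^2 + 74s - 120 = 0.
Trying s = 5: the polynomial evaluates to 0, so (s - 5) is a factor.
Dividing out leaves s^2 - 10s + 24 = 0.
Factoring the quadratic: (s - 6)(s - 4) = 0.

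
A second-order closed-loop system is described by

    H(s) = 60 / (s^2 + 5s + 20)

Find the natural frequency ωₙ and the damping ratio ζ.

Compare the denominator to the standard form s^2 + 2ζωₙs + ωₙ².
ωₙ² = 20, so ωₙ = √20 ≈ 4.472 rad/s.
2ζωₙ = 5, so ζ = 5/(2·√20) ≈ 0.5590.

ωₙ ≈ 4.472 rad/s, ζ ≈ 0.5590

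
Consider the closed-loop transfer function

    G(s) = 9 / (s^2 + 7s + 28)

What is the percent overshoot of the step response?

Comparing s^2 + 7s + 28 to s^2 + 2ζωₙs + ωₙ²: ωₙ = √28 ≈ 5.292 rad/s and ζ = 7/(2·√28) ≈ 0.6614.
%OS = 100·exp(−πζ/√(1−ζ²)) = 100·exp(−π·0.6614/√(1−0.6614²)) ≈ 6.26%.

%OS ≈ 6.26%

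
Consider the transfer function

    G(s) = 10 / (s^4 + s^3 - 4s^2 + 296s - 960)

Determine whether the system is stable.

The denominator s^4 + s^3 - 4s^2 + 296s - 960 factors as (s + 8)(s - 3)(s^2 - 4s + 40), giving poles at s = -8, 3, 2 ± 6j.
Since the pole(s) at s = 3, 2 ± 6j lie in the right half-plane, the system is unstable.

unstable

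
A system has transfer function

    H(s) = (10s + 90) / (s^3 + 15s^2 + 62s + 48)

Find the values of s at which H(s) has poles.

The poles are the roots of the denominator s^3 + 15s^2 + 62s + 48 = 0.
Trying s = -1: the polynomial evaluates to 0, so (s + 1) is a factor.
Dividing out leaves s^2 + 14s + 48 = 0.
Factoring the quadratic: (s + 8)(s + 6) = 0.

s = -1, -8, -6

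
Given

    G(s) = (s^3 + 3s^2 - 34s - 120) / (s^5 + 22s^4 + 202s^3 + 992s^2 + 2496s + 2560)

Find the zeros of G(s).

s = -5, -4, 6

Set the numerator to zero: s^3 + 3s^2 - 34s - 120 = 0.
Factoring: (s + 5)(s + 4)(s - 6) = 0.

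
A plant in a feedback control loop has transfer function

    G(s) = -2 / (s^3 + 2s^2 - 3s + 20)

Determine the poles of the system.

The poles are the roots of the denominator s^3 + 2s^2 - 3s + 20 = 0.
Trying s = -4: the polynomial evaluates to 0, so (s + 4) is a factor.
Dividing out leaves s^2 - 2s + 5 = 0.
The quadratic formula then gives s = 1 ± 2j.

s = 1 ± 2j, -4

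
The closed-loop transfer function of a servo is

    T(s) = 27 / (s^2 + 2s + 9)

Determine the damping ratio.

Compare the denominator to the standard form s^2 + 2ζωₙs + ωₙ².
ωₙ² = 9, so ωₙ = 3 rad/s.
2ζωₙ = 2, so ζ = 2/(2·3) ≈ 0.3333.
With ζ = 0.3333 the response is underdamped.

ζ ≈ 0.3333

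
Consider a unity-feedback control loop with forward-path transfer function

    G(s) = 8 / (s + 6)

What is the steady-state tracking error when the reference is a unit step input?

e_ss = 0.4286

G(s) has no poles at the origin.
This is a Type 0 system. Kp = lim_{s→0} G(s) = 8/6 = 4/3.
e_ss = 1/(1 + Kp) = 1/(1 + 4/3) = 3/7 ≈ 0.4286.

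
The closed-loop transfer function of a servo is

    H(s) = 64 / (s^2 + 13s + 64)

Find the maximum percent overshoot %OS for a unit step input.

%OS ≈ 1.25%

Comparing s^2 + 13s + 64 to s^2 + 2ζωₙs + ωₙ²: ωₙ = 8 rad/s and ζ = 13/(2·8) = 0.8125.
%OS = 100·exp(−πζ/√(1−ζ²)) = 100·exp(−π·0.8125/√(1−0.8125²)) ≈ 1.25%.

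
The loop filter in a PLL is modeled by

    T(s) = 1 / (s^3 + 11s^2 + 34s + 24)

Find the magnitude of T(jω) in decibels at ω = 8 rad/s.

|T(j8)|_dB ≈ -57.2 dB

Substitute s = j8: numerator = 1, denominator = -680 - j240.
|T(j8)| = |1| / |-680 - j240| = 1 / 721.11 ≈ 0.001387.
In decibels: 20·log₁₀(0.001387) ≈ -57.2 dB.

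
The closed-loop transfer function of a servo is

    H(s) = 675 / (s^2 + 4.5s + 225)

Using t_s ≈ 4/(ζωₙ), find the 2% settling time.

t_s ≈ 1.778 s

Comparing s^2 + 4.5s + 225 to s^2 + 2ζωₙs + ωₙ²: ωₙ = 15 rad/s and ζ = 4.5/(2·15) = 0.15.
ζωₙ = 4.5/2 = 2.25, so t_s ≈ 4/(ζωₙ) = 4/2.25 ≈ 1.778 s.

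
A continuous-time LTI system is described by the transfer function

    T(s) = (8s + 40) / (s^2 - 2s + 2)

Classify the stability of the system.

The poles can be read from the denominator factors: s = 1 + j, 1 - j.
Since the pole(s) at s = 1 + j, 1 - j lie in the right half-plane, the system is unstable.

unstable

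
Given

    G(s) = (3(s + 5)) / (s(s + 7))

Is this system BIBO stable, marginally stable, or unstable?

The poles can be read from the denominator factors: s = 0, -7.
Since the simple pole(s) at s = 0 lie on the jω-axis with none in the right half-plane, the system is marginally stable.

marginally stable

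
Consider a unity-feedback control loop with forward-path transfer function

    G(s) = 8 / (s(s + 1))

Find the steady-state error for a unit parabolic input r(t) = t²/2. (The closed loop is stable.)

e_ss = ∞

G(s) has one pole at the origin.
This is a Type 1 system; Ka = lim_{s→0} s^2·G(s) = 0, so the steady-state error for a parabola input is infinite.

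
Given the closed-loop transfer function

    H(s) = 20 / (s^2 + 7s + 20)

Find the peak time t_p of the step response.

t_p ≈ 1.128 s

Comparing s^2 + 7s + 20 to s^2 + 2ζωₙs + ωₙ²: ωₙ = √20 ≈ 4.472 rad/s and ζ = 7/(2·√20) ≈ 0.7826.
ζωₙ = 7/2 = 3.5, so ω_d = ωₙ√(1−ζ²) = √(ωₙ² − (ζωₙ)²) = √(20 − 3.5²) = √7.75 ≈ 2.784 rad/s.
t_p = π/ω_d = π/2.784 ≈ 1.128 s.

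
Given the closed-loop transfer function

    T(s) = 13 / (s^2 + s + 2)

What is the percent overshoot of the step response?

%OS ≈ 30.5%

Comparing s^2 + s + 2 to s^2 + 2ζωₙs + ωₙ²: ωₙ = √2 ≈ 1.414 rad/s and ζ = 1/(2·√2) ≈ 0.3536.
%OS = 100·exp(−πζ/√(1−ζ²)) = 100·exp(−π·0.3536/√(1−0.3536²)) ≈ 30.5%.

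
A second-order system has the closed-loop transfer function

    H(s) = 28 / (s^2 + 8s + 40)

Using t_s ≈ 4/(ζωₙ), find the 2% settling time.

t_s ≈ 1 s

Comparing s^2 + 8s + 40 to s^2 + 2ζωₙs + ωₙ²: ωₙ = √40 ≈ 6.325 rad/s and ζ = 8/(2·√40) ≈ 0.6325.
ζωₙ = 8/2 = 4, so t_s ≈ 4/(ζωₙ) = 4/4 = 1 s.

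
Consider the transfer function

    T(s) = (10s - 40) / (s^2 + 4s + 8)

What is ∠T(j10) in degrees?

At s = j10: numerator = -40 + j100, denominator = -92 + j40.
∠T = ∠num − ∠den = 111.80° − (156.50°) = -44.70°.

∠T(j10) ≈ -44.70°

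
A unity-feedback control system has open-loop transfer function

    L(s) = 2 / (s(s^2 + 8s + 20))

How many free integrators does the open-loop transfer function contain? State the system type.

The denominator has 1 factor of s at the origin (free integrator), so this is a Type 1 system.

Type 1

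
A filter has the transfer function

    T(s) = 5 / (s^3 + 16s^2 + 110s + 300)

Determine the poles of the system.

The poles are the roots of the denominator s^3 + 16s^2 + 110s + 300 = 0.
Trying s = -6: the polynomial evaluates to 0, so (s + 6) is a factor.
Dividing out leaves s^2 + 10s + 50 = 0.
The quadratic formula then gives s = -5 ± 5j.

s = -5 + 5j, -5 - 5j, -6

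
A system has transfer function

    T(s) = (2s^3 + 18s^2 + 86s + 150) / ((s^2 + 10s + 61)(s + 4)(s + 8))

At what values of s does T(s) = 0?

Set the numerator to zero: 2s^3 + 18s^2 + 86s + 150 = 0, i.e. 2·(s^3 + 9s^2 + 43s + 75) = 0.
Factoring: (s + 3)(s^2 + 6s + 25) = 0.

s = -3, -3 ± 4j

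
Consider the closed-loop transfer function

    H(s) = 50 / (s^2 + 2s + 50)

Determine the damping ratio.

ζ ≈ 0.1414

Compare the denominator to the standard form s^2 + 2ζωₙs + ωₙ².
ωₙ² = 50, so ωₙ = √50 ≈ 7.071 rad/s.
2ζωₙ = 2, so ζ = 2/(2·√50) ≈ 0.1414.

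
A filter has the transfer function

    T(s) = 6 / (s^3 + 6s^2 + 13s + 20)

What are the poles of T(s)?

s = -4, -1 + 2j, -1 - 2j

The poles are the roots of the denominator s^3 + 6s^2 + 13s + 20 = 0.
Trying s = -4: the polynomial evaluates to 0, so (s + 4) is a factor.
Dividing out leaves s^2 + 2s + 5 = 0.
The quadratic formula then gives s = -1 ± 2j.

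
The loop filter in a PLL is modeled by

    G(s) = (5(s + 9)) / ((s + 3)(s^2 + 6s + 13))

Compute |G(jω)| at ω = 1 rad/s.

|G(j1)| ≈ 1.067

Substitute s = j1: numerator = 45 + j5, denominator = 30 + j30.
|G(j1)| = |45 + j5| / |30 + j30| = 45.277 / 42.426 ≈ 1.067.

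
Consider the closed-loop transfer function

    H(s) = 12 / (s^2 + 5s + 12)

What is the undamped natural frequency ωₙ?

Compare the denominator to the standard form s^2 + 2ζωₙs + ωₙ².
ωₙ² = 12, so ωₙ = √12 ≈ 3.464 rad/s.

ωₙ ≈ 3.464 rad/s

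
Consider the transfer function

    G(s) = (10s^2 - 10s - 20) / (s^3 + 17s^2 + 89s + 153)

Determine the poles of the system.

s = -4 ± j, -9

The poles are the roots of the denominator s^3 + 17s^2 + 89s + 153 = 0.
Trying s = -9: the polynomial evaluates to 0, so (s + 9) is a factor.
Dividing out leaves s^2 + 8s + 17 = 0.
The quadratic formula then gives s = -4 ± 1j.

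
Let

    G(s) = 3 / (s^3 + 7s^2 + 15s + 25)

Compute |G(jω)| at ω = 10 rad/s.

|G(j10)| ≈ 0.002764

Substitute s = j10: numerator = 3, denominator = -675 - j850.
|G(j10)| = |3| / |-675 - j850| = 3 / 1085.4 ≈ 0.002764.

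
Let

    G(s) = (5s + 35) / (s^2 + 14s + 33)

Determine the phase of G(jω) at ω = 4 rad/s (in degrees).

At s = j4: numerator = 35 + j20, denominator = 17 + j56.
∠G = ∠num − ∠den = 29.745° − (73.113°) = -43.37°.

∠G(j4) ≈ -43.37°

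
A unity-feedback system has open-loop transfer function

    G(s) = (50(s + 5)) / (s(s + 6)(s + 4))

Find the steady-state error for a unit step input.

e_ss = 0

G(s) has one pole at the origin.
This is a Type 1 system; for a step input the steady-state error is zero.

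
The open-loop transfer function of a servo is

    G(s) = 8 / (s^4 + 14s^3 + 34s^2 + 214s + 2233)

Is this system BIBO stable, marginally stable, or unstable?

unstable

The denominator s^4 + 14s^3 + 34s^2 + 214s + 2233 factors as (s + 7)(s^2 - 4s + 29)(s + 11), giving poles at s = -7, 2 + 5j, 2 - 5j, -11.
Since the pole(s) at s = 2 ± 5j lie in the right half-plane, the system is unstable.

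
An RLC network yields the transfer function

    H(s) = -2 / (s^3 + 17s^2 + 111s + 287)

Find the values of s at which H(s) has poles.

s = -5 + 4j, -5 - 4j, -7

The poles are the roots of the denominator s^3 + 17s^2 + 111s + 287 = 0.
Trying s = -7: the polynomial evaluates to 0, so (s + 7) is a factor.
Dividing out leaves s^2 + 10s + 41 = 0.
The quadratic formula then gives s = -5 ± 4j.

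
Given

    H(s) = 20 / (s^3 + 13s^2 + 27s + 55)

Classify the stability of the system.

The denominator s^3 + 13s^2 + 27s + 55 factors as (s + 11)(s^2 + 2s + 5), giving poles at s = -11, -1 ± 2j.
Since all poles lie strictly in the left half-plane, the system is stable.

stable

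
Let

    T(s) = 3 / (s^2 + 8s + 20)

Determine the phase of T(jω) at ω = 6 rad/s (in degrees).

At s = j6: numerator = 3, denominator = -16 + j48.
∠T = ∠num − ∠den = 0° − (108.43°) = -108.4°.

∠T(j6) ≈ -108.4°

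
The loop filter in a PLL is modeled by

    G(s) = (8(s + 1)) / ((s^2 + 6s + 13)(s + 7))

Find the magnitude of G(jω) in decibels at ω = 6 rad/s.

|G(j6)|_dB ≈ -18.2 dB

Substitute s = j6: numerator = 8 + j48, denominator = -377 + j114.
|G(j6)| = |8 + j48| / |-377 + j114| = 48.662 / 393.86 ≈ 0.1236.
In decibels: 20·log₁₀(0.1236) ≈ -18.2 dB.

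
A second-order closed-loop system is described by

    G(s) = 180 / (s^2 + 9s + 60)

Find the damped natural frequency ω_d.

ω_d ≈ 6.305 rad/s

Comparing s^2 + 9s + 60 to s^2 + 2ζωₙs + ωₙ²: ωₙ = √60 ≈ 7.746 rad/s and ζ = 9/(2·√60) ≈ 0.5809.
ζωₙ = 9/2 = 4.5, so ω_d = ωₙ√(1−ζ²) = √(ωₙ² − (ζωₙ)²) = √(60 − 4.5²) = √39.75 ≈ 6.305 rad/s.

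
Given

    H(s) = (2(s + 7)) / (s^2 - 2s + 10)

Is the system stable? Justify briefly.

unstable

The poles can be read from the denominator factors: s = 1 + 3j, 1 - 3j.
Since the pole(s) at s = 1 ± 3j lie in the right half-plane, the system is unstable.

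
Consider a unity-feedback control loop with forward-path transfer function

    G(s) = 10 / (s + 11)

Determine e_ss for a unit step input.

e_ss = 0.5238

G(s) has no poles at the origin.
This is a Type 0 system. Kp = lim_{s→0} G(s) = 10/11.
e_ss = 1/(1 + Kp) = 1/(1 + 10/11) = 11/21 ≈ 0.5238.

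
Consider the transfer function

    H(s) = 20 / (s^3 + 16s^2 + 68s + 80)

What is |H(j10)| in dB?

|H(j10)|_dB ≈ -37.8 dB

Substitute s = j10: numerator = 20, denominator = -1520 - j320.
|H(j10)| = |20| / |-1520 - j320| = 20 / 1553.3 ≈ 0.01288.
In decibels: 20·log₁₀(0.01288) ≈ -37.8 dB.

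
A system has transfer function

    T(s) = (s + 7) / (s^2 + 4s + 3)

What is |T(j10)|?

|T(j10)| ≈ 0.1163

Substitute s = j10: numerator = 7 + j10, denominator = -97 + j40.
|T(j10)| = |7 + j10| / |-97 + j40| = 12.207 / 104.92 ≈ 0.1163.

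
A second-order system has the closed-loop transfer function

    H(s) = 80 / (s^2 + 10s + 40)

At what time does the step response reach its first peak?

t_p ≈ 0.8112 s

Comparing s^2 + 10s + 40 to s^2 + 2ζωₙs + ωₙ²: ωₙ = √40 ≈ 6.325 rad/s and ζ = 10/(2·√40) ≈ 0.7906.
ζωₙ = 10/2 = 5, so ω_d = ωₙ√(1−ζ²) = √(ωₙ² − (ζωₙ)²) = √(40 − 5²) = √15 ≈ 3.873 rad/s.
t_p = π/ω_d = π/3.873 ≈ 0.8112 s.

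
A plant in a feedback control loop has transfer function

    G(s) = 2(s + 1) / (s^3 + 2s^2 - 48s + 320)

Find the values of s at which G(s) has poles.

The poles are the roots of the denominator s^3 + 2s^2 - 48s + 320 = 0.
Trying s = -10: the polynomial evaluates to 0, so (s + 10) is a factor.
Dividing out leaves s^2 - 8s + 32 = 0.
The quadratic formula then gives s = 4 ± 4j.

s = 4 ± 4j, -10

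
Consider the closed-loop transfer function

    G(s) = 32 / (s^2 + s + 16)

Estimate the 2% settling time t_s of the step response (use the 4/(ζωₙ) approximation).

Comparing s^2 + s + 16 to s^2 + 2ζωₙs + ωₙ²: ωₙ = 4 rad/s and ζ = 1/(2·4) = 0.125.
ζωₙ = 1/2 = 0.5, so t_s ≈ 4/(ζωₙ) = 4/0.5 = 8 s.

t_s ≈ 8 s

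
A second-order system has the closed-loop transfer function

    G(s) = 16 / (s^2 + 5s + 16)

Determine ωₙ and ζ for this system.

Compare the denominator to the standard form s^2 + 2ζωₙs + ωₙ².
ωₙ² = 16, so ωₙ = 4 rad/s.
2ζωₙ = 5, so ζ = 5/(2·4) = 0.625.
With ζ = 0.625 the response is underdamped.

ωₙ = 4 rad/s, ζ = 0.625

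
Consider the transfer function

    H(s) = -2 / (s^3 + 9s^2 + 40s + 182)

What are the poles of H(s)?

The poles are the roots of the denominator s^3 + 9s^2 + 40s + 182 = 0.
Trying s = -7: the polynomial evaluates to 0, so (s + 7) is a factor.
Dividing out leaves s^2 + 2s + 26 = 0.
The quadratic formula then gives s = -1 ± 5j.

s = -1 ± 5j, -7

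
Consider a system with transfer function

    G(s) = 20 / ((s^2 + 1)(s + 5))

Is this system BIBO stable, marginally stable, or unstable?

The poles can be read from the denominator factors: s = ±j, -5.
Since the simple pole(s) at s = j, -j lie on the jω-axis with none in the right half-plane, the system is marginally stable.

marginally stable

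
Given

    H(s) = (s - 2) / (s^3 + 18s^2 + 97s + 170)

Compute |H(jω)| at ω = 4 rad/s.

|H(j4)| ≈ 0.01297

Substitute s = j4: numerator = -2 + j4, denominator = -118 + j324.
|H(j4)| = |-2 + j4| / |-118 + j324| = 4.4721 / 344.82 ≈ 0.01297.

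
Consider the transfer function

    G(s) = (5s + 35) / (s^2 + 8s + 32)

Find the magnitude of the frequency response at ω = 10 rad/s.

|G(j10)| ≈ 0.5813

Substitute s = j10: numerator = 35 + j50, denominator = -68 + j80.
|G(j10)| = |35 + j50| / |-68 + j80| = 61.033 / 105.00 ≈ 0.5813.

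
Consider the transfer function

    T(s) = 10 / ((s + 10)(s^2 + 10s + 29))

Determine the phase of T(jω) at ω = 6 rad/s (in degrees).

∠T(j6) ≈ -127.6°

At s = j6: numerator = 10, denominator = -430 + j558.
∠T = ∠num − ∠den = 0° − (127.62°) = -127.6°.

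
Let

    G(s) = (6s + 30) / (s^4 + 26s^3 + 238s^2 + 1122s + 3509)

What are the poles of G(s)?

The poles are the roots of the denominator s^4 + 26s^3 + 238s^2 + 1122s + 3509 = 0.
Trying s = -11: the polynomial evaluates to 0, so (s + 11) is a factor.
Dividing out leaves s^3 + 15s^2 + 73s + 319 = 0.
This factors further as (s^2 + 4s + 29)(s + 11) = 0.

s = -11, -2 + 5j, -2 - 5j, -11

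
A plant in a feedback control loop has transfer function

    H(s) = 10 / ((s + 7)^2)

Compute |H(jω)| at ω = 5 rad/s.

Substitute s = j5: numerator = 10, denominator = 24 + j70.
|H(j5)| = |10| / |24 + j70| = 10 / 74 ≈ 0.1351.

|H(j5)| ≈ 0.1351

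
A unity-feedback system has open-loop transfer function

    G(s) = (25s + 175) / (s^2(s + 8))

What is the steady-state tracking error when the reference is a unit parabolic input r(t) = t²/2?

e_ss = 0.04571

G(s) has 2 poles at the origin.
This is a Type 2 system. Ka = lim_{s→0} s^2·G(s) = 175/8.
e_ss = 1/Ka = 1/(175/8) = 8/175 ≈ 0.04571.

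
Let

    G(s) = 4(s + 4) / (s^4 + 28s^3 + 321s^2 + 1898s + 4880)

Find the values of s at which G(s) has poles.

s = -5 ± 6j, -8, -10

The poles are the roots of the denominator s^4 + 28s^3 + 321s^2 + 1898s + 4880 = 0.
Trying s = -8: the polynomial evaluates to 0, so (s + 8) is a factor.
Dividing out leaves s^3 + 20s^2 + 161s + 610 = 0.
This factors further as (s^2 + 10s + 61)(s + 10) = 0.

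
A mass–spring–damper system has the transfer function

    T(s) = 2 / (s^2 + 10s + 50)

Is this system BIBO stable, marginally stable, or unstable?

stable

The poles can be read from the denominator factors: s = -5 + 5j, -5 - 5j.
Since all poles lie strictly in the left half-plane, the system is stable.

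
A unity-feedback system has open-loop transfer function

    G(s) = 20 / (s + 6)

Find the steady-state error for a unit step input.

G(s) has no poles at the origin.
This is a Type 0 system. Kp = lim_{s→0} G(s) = 20/6 = 10/3.
e_ss = 1/(1 + Kp) = 1/(1 + 10/3) = 3/13 ≈ 0.2308.

e_ss = 0.2308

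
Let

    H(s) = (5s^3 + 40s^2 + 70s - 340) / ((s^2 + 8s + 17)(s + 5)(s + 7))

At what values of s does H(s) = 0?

s = 2, -5 ± 3j

Set the numerator to zero: 5s^3 + 40s^2 + 70s - 340 = 0, i.e. 5·(s^3 + 8s^2 + 14s - 68) = 0.
Factoring: (s - 2)(s^2 + 10s + 34) = 0.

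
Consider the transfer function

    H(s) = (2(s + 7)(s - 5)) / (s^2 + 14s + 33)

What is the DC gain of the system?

H(0) = -70/33 ≈ -2.121

Set s = 0: H(0) = (-70) / (33) = -70/33.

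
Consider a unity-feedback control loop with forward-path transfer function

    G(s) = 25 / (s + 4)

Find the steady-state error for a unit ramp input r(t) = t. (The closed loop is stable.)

G(s) has no poles at the origin.
This is a Type 0 system; Kv = lim_{s→0} s·G(s) = 0, so the steady-state error for a ramp input is infinite.

e_ss = ∞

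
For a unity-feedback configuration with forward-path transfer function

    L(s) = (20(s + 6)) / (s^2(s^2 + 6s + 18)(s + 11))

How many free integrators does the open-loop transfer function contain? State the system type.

The denominator has 2 factors of s at the origin (free integrators), so this is a Type 2 system.

Type 2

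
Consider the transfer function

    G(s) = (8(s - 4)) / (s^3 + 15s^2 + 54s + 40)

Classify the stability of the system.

The denominator s^3 + 15s^2 + 54s + 40 factors as (s + 1)(s + 10)(s + 4), giving poles at s = -1, -10, -4.
Since all poles lie strictly in the left half-plane, the system is stable.

stable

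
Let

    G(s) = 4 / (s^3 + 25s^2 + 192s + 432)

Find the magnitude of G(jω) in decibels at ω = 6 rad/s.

Substitute s = j6: numerator = 4, denominator = -468 + j936.
|G(j6)| = |4| / |-468 + j936| = 4 / 1046.5 ≈ 0.003822.
In decibels: 20·log₁₀(0.003822) ≈ -48.4 dB.

|G(j6)|_dB ≈ -48.4 dB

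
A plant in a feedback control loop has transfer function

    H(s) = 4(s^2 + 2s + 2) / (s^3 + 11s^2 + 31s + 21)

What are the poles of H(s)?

The poles are the roots of the denominator s^3 + 11s^2 + 31s + 21 = 0.
Trying s = -3: the polynomial evaluates to 0, so (s + 3) is a factor.
Dividing out leaves s^2 + 8s + 7 = 0.
Factoring the quadratic: (s + 7)(s + 1) = 0.

s = -3, -7, -1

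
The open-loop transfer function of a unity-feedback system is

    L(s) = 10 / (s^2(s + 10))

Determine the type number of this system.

The denominator has 2 factors of s at the origin (free integrators), so this is a Type 2 system.

Type 2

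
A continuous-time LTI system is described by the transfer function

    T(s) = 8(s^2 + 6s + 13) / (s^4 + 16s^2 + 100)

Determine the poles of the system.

s = 1 + 3j, 1 - 3j, -1 + 3j, -1 - 3j

The poles are the roots of the denominator s^4 + 16s^2 + 100 = 0.
No real roots exist; factor into two real quadratics: (s^2 - 2s + 10)(s^2 + 2s + 10) = 0.
Each quadratic gives a conjugate pair via the quadratic formula.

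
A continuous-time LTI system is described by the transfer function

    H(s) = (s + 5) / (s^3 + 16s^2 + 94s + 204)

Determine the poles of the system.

The poles are the roots of the denominator s^3 + 16s^2 + 94s + 204 = 0.
Trying s = -6: the polynomial evaluates to 0, so (s + 6) is a factor.
Dividing out leaves s^2 + 10s + 34 = 0.
The quadratic formula then gives s = -5 ± 3j.

s = -5 + 3j, -5 - 3j, -6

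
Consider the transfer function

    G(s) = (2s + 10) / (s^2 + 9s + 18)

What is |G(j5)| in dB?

|G(j5)|_dB ≈ -10.2 dB

Substitute s = j5: numerator = 10 + j10, denominator = -7 + j45.
|G(j5)| = |10 + j10| / |-7 + j45| = 14.142 / 45.541 ≈ 0.3105.
In decibels: 20·log₁₀(0.3105) ≈ -10.2 dB.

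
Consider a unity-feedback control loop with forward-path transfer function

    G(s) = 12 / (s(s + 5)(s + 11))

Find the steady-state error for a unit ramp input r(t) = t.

e_ss = 4.583

G(s) has one pole at the origin.
This is a Type 1 system. Kv = lim_{s→0} s·G(s) = 12/55.
e_ss = 1/Kv = 1/(12/55) = 55/12 ≈ 4.583.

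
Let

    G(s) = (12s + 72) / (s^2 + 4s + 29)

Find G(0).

Set s = 0: G(0) = (72) / (29) = 72/29.

G(0) = 72/29 ≈ 2.483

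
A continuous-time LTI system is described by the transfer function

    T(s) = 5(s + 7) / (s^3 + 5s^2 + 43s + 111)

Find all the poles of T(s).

The poles are the roots of the denominator s^3 + 5s^2 + 43s + 111 = 0.
Trying s = -3: the polynomial evaluates to 0, so (s + 3) is a factor.
Dividing out leaves s^2 + 2s + 37 = 0.
The quadratic formula then gives s = -1 ± 6j.

s = -1 + 6j, -1 - 6j, -3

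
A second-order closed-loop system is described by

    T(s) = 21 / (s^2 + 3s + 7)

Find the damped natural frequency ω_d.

ω_d ≈ 2.179 rad/s

Comparing s^2 + 3s + 7 to s^2 + 2ζωₙs + ωₙ²: ωₙ = √7 ≈ 2.646 rad/s and ζ = 3/(2·√7) ≈ 0.5669.
ζωₙ = 3/2 = 1.5, so ω_d = ωₙ√(1−ζ²) = √(ωₙ² − (ζωₙ)²) = √(7 − 1.5²) = √4.75 ≈ 2.179 rad/s.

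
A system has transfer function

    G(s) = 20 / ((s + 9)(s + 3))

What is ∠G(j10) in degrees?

∠G(j10) ≈ -121.3°

At s = j10: numerator = 20, denominator = -73 + j120.
∠G = ∠num − ∠den = 0° − (121.31°) = -121.3°.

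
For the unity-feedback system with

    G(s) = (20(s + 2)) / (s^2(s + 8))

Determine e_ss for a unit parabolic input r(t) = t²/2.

G(s) has 2 poles at the origin.
This is a Type 2 system. Ka = lim_{s→0} s^2·G(s) = 40/8 = 5.
e_ss = 1/Ka = 1/(5) = 1/5 ≈ 0.2000.

e_ss = 0.2000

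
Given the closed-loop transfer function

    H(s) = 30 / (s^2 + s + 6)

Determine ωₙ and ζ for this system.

Compare the denominator to the standard form s^2 + 2ζωₙs + ωₙ².
ωₙ² = 6, so ωₙ = √6 ≈ 2.449 rad/s.
2ζωₙ = 1, so ζ = 1/(2·√6) ≈ 0.2041.

ωₙ ≈ 2.449 rad/s, ζ ≈ 0.2041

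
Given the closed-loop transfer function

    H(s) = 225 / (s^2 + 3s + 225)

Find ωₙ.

ωₙ = 15 rad/s

Compare the denominator to the standard form s^2 + 2ζωₙs + ωₙ².
ωₙ² = 225, so ωₙ = 15 rad/s.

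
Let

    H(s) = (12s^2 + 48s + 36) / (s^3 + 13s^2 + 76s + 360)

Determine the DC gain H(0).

H(0) = 1/10 ≈ 0.1000

Set s = 0: H(0) = (36) / (360) = 1/10.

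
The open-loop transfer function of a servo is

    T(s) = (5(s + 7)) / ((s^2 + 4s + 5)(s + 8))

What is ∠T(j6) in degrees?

At s = j6: numerator = 35 + j30, denominator = -392 + j6.
∠T = ∠num − ∠den = 40.601° − (179.12°) = -138.5°.

∠T(j6) ≈ -138.5°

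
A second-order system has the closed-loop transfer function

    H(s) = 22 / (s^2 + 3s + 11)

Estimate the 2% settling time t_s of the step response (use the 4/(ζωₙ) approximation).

t_s ≈ 2.667 s

Comparing s^2 + 3s + 11 to s^2 + 2ζωₙs + ωₙ²: ωₙ = √11 ≈ 3.317 rad/s and ζ = 3/(2·√11) ≈ 0.4523.
ζωₙ = 3/2 = 1.5, so t_s ≈ 4/(ζωₙ) = 4/1.5 ≈ 2.667 s.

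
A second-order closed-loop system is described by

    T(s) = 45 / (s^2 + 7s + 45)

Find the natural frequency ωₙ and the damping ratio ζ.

ωₙ ≈ 6.708 rad/s, ζ ≈ 0.5217

Compare the denominator to the standard form s^2 + 2ζωₙs + ωₙ².
ωₙ² = 45, so ωₙ = √45 ≈ 6.708 rad/s.
2ζωₙ = 7, so ζ = 7/(2·√45) ≈ 0.5217.
With ζ = 0.5217 the response is underdamped.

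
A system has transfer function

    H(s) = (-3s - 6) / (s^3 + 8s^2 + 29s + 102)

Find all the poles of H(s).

s = -1 + 4j, -1 - 4j, -6

The poles are the roots of the denominator s^3 + 8s^2 + 29s + 102 = 0.
Trying s = -6: the polynomial evaluates to 0, so (s + 6) is a factor.
Dividing out leaves s^2 + 2s + 17 = 0.
The quadratic formula then gives s = -1 ± 4j.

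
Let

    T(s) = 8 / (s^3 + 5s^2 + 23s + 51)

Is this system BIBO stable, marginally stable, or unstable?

stable

The denominator s^3 + 5s^2 + 23s + 51 factors as (s^2 + 2s + 17)(s + 3), giving poles at s = -1 + 4j, -1 - 4j, -3.
Since all poles lie strictly in the left half-plane, the system is stable.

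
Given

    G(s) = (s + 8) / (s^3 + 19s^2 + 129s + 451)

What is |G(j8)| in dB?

Substitute s = j8: numerator = 8 + j8, denominator = -765 + j520.
|G(j8)| = |8 + j8| / |-765 + j520| = 11.314 / 925 ≈ 0.01223.
In decibels: 20·log₁₀(0.01223) ≈ -38.3 dB.

|G(j8)|_dB ≈ -38.3 dB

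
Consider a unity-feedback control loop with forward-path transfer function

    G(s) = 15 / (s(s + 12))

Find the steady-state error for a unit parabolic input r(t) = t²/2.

G(s) has one pole at the origin.
This is a Type 1 system; Ka = lim_{s→0} s^2·G(s) = 0, so the steady-state error for a parabola input is infinite.

e_ss = ∞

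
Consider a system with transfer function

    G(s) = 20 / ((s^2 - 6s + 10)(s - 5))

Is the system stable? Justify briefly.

unstable

The poles can be read from the denominator factors: s = 3 + j, 3 - j, 5.
Since the pole(s) at s = 3 + j, 3 - j, 5 lie in the right half-plane, the system is unstable.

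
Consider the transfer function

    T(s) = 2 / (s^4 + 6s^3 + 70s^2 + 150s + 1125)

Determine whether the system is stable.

The denominator s^4 + 6s^3 + 70s^2 + 150s + 1125 factors as (s^2 + 25)(s^2 + 6s + 45), giving poles at s = ±5j, -3 ± 6j.
Since the simple pole(s) at s = 5j, -5j lie on the jω-axis with none in the right half-plane, the system is marginally stable.

marginally stable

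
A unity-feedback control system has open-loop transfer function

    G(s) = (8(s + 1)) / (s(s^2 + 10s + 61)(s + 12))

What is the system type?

The denominator has 1 factor of s at the origin (free integrator), so this is a Type 1 system.

Type 1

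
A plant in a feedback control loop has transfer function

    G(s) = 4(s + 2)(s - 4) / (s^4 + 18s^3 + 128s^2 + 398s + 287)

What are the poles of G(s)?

s = -5 ± 4j, -1, -7

The poles are the roots of the denominator s^4 + 18s^3 + 128s^2 + 398s + 287 = 0.
Trying s = -1: the polynomial evaluates to 0, so (s + 1) is a factor.
Dividing out leaves s^3 + 17s^2 + 111s + 287 = 0.
This factors further as (s^2 + 10s + 41)(s + 7) = 0.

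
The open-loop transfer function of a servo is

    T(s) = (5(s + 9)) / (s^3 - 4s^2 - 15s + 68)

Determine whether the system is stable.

unstable

The denominator s^3 - 4s^2 - 15s + 68 factors as (s + 4)(s^2 - 8s + 17), giving poles at s = -4, 4 + j, 4 - j.
Since the pole(s) at s = 4 ± j lie in the right half-plane, the system is unstable.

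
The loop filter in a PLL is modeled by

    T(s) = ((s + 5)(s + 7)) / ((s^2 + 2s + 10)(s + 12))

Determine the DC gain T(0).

T(0) = 7/24 ≈ 0.2917

At s = 0 each factor (s + a) contributes a and each (s^2 + bs + c) contributes c.
T(0) = 1·(5) · (7) / ((10) · (12)) = 35/120 = 7/24.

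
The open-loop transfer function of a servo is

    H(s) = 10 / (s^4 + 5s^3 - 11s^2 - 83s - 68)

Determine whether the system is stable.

unstable

The denominator s^4 + 5s^3 - 11s^2 - 83s - 68 factors as (s^2 + 8s + 17)(s + 1)(s - 4), giving poles at s = -4 + j, -4 - j, -1, 4.
Since the pole(s) at s = 4 lie in the right half-plane, the system is unstable.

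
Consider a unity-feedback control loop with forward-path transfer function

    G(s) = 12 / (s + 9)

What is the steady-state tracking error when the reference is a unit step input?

e_ss = 0.4286

G(s) has no poles at the origin.
This is a Type 0 system. Kp = lim_{s→0} G(s) = 12/9 = 4/3.
e_ss = 1/(1 + Kp) = 1/(1 + 4/3) = 3/7 ≈ 0.4286.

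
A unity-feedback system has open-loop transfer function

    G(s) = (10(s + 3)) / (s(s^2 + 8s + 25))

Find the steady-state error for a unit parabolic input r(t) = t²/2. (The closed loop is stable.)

e_ss = ∞

G(s) has one pole at the origin.
This is a Type 1 system; Ka = lim_{s→0} s^2·G(s) = 0, so the steady-state error for a parabola input is infinite.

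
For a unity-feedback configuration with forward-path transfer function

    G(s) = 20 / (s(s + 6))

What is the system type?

The denominator has 1 factor of s at the origin (free integrator), so this is a Type 1 system.

Type 1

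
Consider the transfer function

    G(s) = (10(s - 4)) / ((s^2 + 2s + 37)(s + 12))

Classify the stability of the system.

stable

The poles can be read from the denominator factors: s = -1 ± 6j, -12.
Since all poles lie strictly in the left half-plane, the system is stable.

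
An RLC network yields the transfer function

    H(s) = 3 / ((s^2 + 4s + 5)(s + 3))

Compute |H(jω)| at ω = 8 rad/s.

Substitute s = j8: numerator = 3, denominator = -433 - j376.
|H(j8)| = |3| / |-433 - j376| = 3 / 573.47 ≈ 0.005231.

|H(j8)| ≈ 0.005231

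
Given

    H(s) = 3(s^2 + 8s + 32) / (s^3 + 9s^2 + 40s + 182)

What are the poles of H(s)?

The poles are the roots of the denominator s^3 + 9s^2 + 40s + 182 = 0.
Trying s = -7: the polynomial evaluates to 0, so (s + 7) is a factor.
Dividing out leaves s^2 + 2s + 26 = 0.
The quadratic formula then gives s = -1 ± 5j.

s = -1 ± 5j, -7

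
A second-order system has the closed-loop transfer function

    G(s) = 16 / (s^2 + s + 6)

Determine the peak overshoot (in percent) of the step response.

Comparing s^2 + s + 6 to s^2 + 2ζωₙs + ωₙ²: ωₙ = √6 ≈ 2.449 rad/s and ζ = 1/(2·√6) ≈ 0.2041.
%OS = 100·exp(−πζ/√(1−ζ²)) = 100·exp(−π·0.2041/√(1−0.2041²)) ≈ 51.9%.

%OS ≈ 51.9%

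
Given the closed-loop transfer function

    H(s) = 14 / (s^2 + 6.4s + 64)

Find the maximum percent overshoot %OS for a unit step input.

Comparing s^2 + 6.4s + 64 to s^2 + 2ζωₙs + ωₙ²: ωₙ = 8 rad/s and ζ = 6.4/(2·8) = 0.4.
%OS = 100·exp(−πζ/√(1−ζ²)) = 100·exp(−π·0.4/√(1−0.4²)) ≈ 25.4%.

%OS ≈ 25.4%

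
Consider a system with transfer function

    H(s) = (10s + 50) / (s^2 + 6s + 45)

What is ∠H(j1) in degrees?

∠H(j1) ≈ 3.545°

At s = j1: numerator = 50 + j10, denominator = 44 + j6.
∠H = ∠num − ∠den = 11.310° − (7.7652°) = 3.545°.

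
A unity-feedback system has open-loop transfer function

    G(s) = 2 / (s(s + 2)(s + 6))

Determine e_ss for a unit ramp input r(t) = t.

G(s) has one pole at the origin.
This is a Type 1 system. Kv = lim_{s→0} s·G(s) = 2/12 = 1/6.
e_ss = 1/Kv = 1/(1/6) = 6.

e_ss = 6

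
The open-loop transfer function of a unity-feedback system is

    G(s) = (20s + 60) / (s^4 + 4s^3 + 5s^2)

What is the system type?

Factor s from the denominator: s^4 + 4s^3 + 5s^2 = s^2·(s^2 + 4s + 5).
There are 2 poles at the origin, so the system is Type 2.

Type 2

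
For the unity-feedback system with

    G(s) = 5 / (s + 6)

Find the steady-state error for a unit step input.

G(s) has no poles at the origin.
This is a Type 0 system. Kp = lim_{s→0} G(s) = 5/6.
e_ss = 1/(1 + Kp) = 1/(1 + 5/6) = 6/11 ≈ 0.5455.

e_ss = 0.5455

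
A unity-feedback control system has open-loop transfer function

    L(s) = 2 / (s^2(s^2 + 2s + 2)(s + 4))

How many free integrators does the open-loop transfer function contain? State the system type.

The denominator has 2 factors of s at the origin (free integrators), so this is a Type 2 system.

Type 2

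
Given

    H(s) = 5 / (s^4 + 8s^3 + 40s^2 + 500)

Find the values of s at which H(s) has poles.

s = -5 + 5j, -5 - 5j, 1 + 3j, 1 - 3j

The poles are the roots of the denominator s^4 + 8s^3 + 40s^2 + 500 = 0.
No real roots exist; factor into two real quadratics: (s^2 + 10s + 50)(s^2 - 2s + 10) = 0.
Each quadratic gives a conjugate pair via the quadratic formula.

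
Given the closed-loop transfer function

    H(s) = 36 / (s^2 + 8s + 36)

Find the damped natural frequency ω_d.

Comparing s^2 + 8s + 36 to s^2 + 2ζωₙs + ωₙ²: ωₙ = 6 rad/s and ζ = 8/(2·6) ≈ 0.6667.
ζωₙ = 8/2 = 4, so ω_d = ωₙ√(1−ζ²) = √(ωₙ² − (ζωₙ)²) = √(36 − 4²) = √20 ≈ 4.472 rad/s.

ω_d ≈ 4.472 rad/s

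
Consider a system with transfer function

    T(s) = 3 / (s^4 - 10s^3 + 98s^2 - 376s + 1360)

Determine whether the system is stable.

unstable

The denominator s^4 - 10s^3 + 98s^2 - 376s + 1360 factors as (s^2 - 4s + 40)(s^2 - 6s + 34), giving poles at s = 2 + 6j, 2 - 6j, 3 + 5j, 3 - 5j.
Since the pole(s) at s = 2 ± 6j, 3 ± 5j lie in the right half-plane, the system is unstable.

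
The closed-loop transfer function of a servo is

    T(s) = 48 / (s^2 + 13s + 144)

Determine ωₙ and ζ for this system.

Compare the denominator to the standard form s^2 + 2ζωₙs + ωₙ².
ωₙ² = 144, so ωₙ = 12 rad/s.
2ζωₙ = 13, so ζ = 13/(2·12) ≈ 0.5417.

ωₙ = 12 rad/s, ζ ≈ 0.5417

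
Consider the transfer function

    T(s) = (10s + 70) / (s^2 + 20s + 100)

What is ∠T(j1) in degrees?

∠T(j1) ≈ -3.291°

At s = j1: numerator = 70 + j10, denominator = 99 + j20.
∠T = ∠num − ∠den = 8.1301° − (11.421°) = -3.291°.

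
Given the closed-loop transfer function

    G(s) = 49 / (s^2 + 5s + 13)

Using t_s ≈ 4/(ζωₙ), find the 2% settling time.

Comparing s^2 + 5s + 13 to s^2 + 2ζωₙs + ωₙ²: ωₙ = √13 ≈ 3.606 rad/s and ζ = 5/(2·√13) ≈ 0.6934.
ζωₙ = 5/2 = 2.5, so t_s ≈ 4/(ζωₙ) = 4/2.5 = 1.600 s.

t_s ≈ 1.600 s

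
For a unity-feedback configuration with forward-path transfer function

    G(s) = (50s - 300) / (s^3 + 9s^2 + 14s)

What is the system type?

Type 1

Factor s from the denominator: s^3 + 9s^2 + 14s = s·(s^2 + 9s + 14).
There is 1 pole at the origin, so the system is Type 1.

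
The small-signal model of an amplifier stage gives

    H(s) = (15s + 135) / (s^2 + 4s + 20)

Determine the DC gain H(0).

Set s = 0: H(0) = (135) / (20) = 27/4.

H(0) = 27/4 ≈ 6.750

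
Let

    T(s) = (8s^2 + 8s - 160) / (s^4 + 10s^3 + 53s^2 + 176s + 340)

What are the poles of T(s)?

s = -1 + 4j, -1 - 4j, -4 + 2j, -4 - 2j

The poles are the roots of the denominator s^4 + 10s^3 + 53s^2 + 176s + 340 = 0.
No real roots exist; factor into two real quadratics: (s^2 + 2s + 17)(s^2 + 8s + 20) = 0.
Each quadratic gives a conjugate pair via the quadratic formula.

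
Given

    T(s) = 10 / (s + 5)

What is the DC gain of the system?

Set s = 0: T(0) = (10) / (5) = 2.

T(0) = 2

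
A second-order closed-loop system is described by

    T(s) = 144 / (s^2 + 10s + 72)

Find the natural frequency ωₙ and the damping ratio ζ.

ωₙ ≈ 8.485 rad/s, ζ ≈ 0.5893

Compare the denominator to the standard form s^2 + 2ζωₙs + ωₙ².
ωₙ² = 72, so ωₙ = √72 ≈ 8.485 rad/s.
2ζωₙ = 10, so ζ = 10/(2·√72) ≈ 0.5893.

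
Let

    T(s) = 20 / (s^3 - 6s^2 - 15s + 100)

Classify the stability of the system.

The denominator s^3 - 6s^2 - 15s + 100 factors as (s + 4)(s - 5)^2, giving poles at s = -4, 5, 5.
Since the pole(s) at s = 5, 5 lie in the right half-plane, the system is unstable.

unstable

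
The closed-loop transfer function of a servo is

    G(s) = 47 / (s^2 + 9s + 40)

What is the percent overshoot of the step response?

Comparing s^2 + 9s + 40 to s^2 + 2ζωₙs + ωₙ²: ωₙ = √40 ≈ 6.325 rad/s and ζ = 9/(2·√40) ≈ 0.7115.
%OS = 100·exp(−πζ/√(1−ζ²)) = 100·exp(−π·0.7115/√(1−0.7115²)) ≈ 4.15%.

%OS ≈ 4.15%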